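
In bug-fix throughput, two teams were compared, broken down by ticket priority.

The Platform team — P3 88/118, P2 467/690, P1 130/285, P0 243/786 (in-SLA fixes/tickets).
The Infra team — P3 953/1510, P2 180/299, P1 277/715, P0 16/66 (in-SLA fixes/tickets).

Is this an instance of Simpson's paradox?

P3: the Platform team 88/118 = 74.6%, the Infra team 953/1510 = 63.1% → the Platform team
P2: the Platform team 467/690 = 67.7%, the Infra team 180/299 = 60.2% → the Platform team
P1: the Platform team 130/285 = 45.6%, the Infra team 277/715 = 38.7% → the Platform team
P0: the Platform team 243/786 = 30.9%, the Infra team 16/66 = 24.2% → the Platform team
Overall: the Platform team 928/1879 = 49.4%, the Infra team 1426/2590 = 55.1% → the Infra team
The Platform team wins each ticket group but the Infra team wins overall — the comparison reverses. The Platform team's tickets skew toward P0, which has a lower base rate.

Yes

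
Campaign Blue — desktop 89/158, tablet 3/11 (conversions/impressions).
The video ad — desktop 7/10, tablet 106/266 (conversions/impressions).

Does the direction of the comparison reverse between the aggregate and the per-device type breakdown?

Desktop: Campaign Blue 89/158 = 56.3%, the video ad 7/10 = 70.0% → the video ad
Tablet: Campaign Blue 3/11 = 27.3%, the video ad 106/266 = 39.8% → the video ad
Overall: Campaign Blue 92/169 = 54.4%, the video ad 113/276 = 40.9% → Campaign Blue
The video ad wins each device group but Campaign Blue wins overall — the comparison reverses. The video ad's impressions skew toward tablet, which has a lower base rate.

Yes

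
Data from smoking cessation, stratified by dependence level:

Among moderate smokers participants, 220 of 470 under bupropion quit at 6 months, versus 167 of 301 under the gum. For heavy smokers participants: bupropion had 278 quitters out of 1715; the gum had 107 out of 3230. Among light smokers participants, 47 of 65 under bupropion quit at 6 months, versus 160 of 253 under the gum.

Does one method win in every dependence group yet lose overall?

Moderate smokers: bupropion 220/470 = 46.8%, the gum 167/301 = 55.5% → the gum
Heavy smokers: bupropion 278/1715 = 16.2%, the gum 107/3230 = 3.3% → bupropion
Light smokers: bupropion 47/65 = 72.3%, the gum 160/253 = 63.2% → bupropion
Overall: bupropion 545/2250 = 24.2%, the gum 434/3784 = 11.5% → bupropion
Neither sweeps: bupropion wins 2 of 3 groups, the gum wins 1. Bupropion wins overall but not every group — no Simpson reversal.

No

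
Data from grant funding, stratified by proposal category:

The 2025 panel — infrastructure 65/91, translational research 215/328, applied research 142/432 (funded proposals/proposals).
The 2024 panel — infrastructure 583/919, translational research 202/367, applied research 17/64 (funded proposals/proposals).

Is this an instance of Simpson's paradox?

Yes

Infrastructure: the 2025 panel 65/91 = 71.4%, the 2024 panel 583/919 = 63.4% → the 2025 panel
Translational research: the 2025 panel 215/328 = 65.5%, the 2024 panel 202/367 = 55.0% → the 2025 panel
Applied research: the 2025 panel 142/432 = 32.9%, the 2024 panel 17/64 = 26.6% → the 2025 panel
Overall: the 2025 panel 422/851 = 49.6%, the 2024 panel 802/1350 = 59.4% → the 2024 panel
The 2025 panel wins each proposal group but the 2024 panel wins overall — the comparison reverses. The 2025 panel's proposals skew toward applied research, which has a lower base rate.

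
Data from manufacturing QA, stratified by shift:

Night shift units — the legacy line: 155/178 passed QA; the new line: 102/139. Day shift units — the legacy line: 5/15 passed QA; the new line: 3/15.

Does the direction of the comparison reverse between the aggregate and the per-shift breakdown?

No

Night shift: the legacy line 155/178 = 87.1%, the new line 102/139 = 73.4% → the legacy line
Day shift: the legacy line 5/15 = 33.3%, the new line 3/15 = 20.0% → the legacy line
Overall: the legacy line 160/193 = 82.9%, the new line 105/154 = 68.2% → the legacy line
The legacy line wins overall and in every shift group — no reversal.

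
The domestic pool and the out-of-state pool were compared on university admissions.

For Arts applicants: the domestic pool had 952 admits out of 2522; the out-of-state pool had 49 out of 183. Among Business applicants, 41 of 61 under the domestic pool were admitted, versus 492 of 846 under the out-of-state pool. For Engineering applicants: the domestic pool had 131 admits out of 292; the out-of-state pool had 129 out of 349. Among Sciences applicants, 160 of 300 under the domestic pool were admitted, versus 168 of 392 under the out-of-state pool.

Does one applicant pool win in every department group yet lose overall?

Arts: the domestic pool 952/2522 = 37.7%, the out-of-state pool 49/183 = 26.8% → the domestic pool
Business: the domestic pool 41/61 = 67.2%, the out-of-state pool 492/846 = 58.2% → the domestic pool
Engineering: the domestic pool 131/292 = 44.9%, the out-of-state pool 129/349 = 37.0% → the domestic pool
Sciences: the domestic pool 160/300 = 53.3%, the out-of-state pool 168/392 = 42.9% → the domestic pool
Overall: the domestic pool 1284/3175 = 40.4%, the out-of-state pool 838/1770 = 47.3% → the out-of-state pool
The domestic pool wins each department group but the out-of-state pool wins overall — the comparison reverses. The domestic pool's applicants skew toward Arts, which has a lower base rate.

Yes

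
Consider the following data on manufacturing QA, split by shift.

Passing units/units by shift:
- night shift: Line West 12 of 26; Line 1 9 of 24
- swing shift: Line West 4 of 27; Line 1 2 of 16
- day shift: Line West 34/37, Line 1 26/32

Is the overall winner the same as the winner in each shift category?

Yes

Night shift: Line West 12/26 = 46.2%, Line 1 9/24 = 37.5% → Line West
Swing shift: Line West 4/27 = 14.8%, Line 1 2/16 = 12.5% → Line West
Day shift: Line West 34/37 = 91.9%, Line 1 26/32 = 81.2% → Line West
Overall: Line West 50/90 = 55.6%, Line 1 37/72 = 51.4% → Line West
Line West wins overall and in every shift group — no reversal.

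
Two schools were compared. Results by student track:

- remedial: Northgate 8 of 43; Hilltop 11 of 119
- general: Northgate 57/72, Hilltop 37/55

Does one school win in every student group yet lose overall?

Remedial: Northgate 8/43 = 18.6%, Hilltop 11/119 = 9.2% → Northgate
General: Northgate 57/72 = 79.2%, Hilltop 37/55 = 67.3% → Northgate
Overall: Northgate 65/115 = 56.5%, Hilltop 48/174 = 27.6% → Northgate
Northgate wins overall and in every student group — no reversal.

No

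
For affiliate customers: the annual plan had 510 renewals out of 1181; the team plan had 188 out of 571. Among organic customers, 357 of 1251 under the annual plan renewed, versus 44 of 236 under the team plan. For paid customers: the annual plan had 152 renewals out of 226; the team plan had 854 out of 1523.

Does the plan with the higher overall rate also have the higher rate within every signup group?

No

Affiliate: the annual plan 510/1181 = 43.2%, the team plan 188/571 = 32.9% → the annual plan
Organic: the annual plan 357/1251 = 28.5%, the team plan 44/236 = 18.6% → the annual plan
Paid: the annual plan 152/226 = 67.3%, the team plan 854/1523 = 56.1% → the annual plan
Overall: the annual plan 1019/2658 = 38.3%, the team plan 1086/2330 = 46.6% → the team plan
The annual plan wins each signup group but the team plan wins overall — the comparison reverses. The annual plan's customers skew toward organic, which has a lower base rate.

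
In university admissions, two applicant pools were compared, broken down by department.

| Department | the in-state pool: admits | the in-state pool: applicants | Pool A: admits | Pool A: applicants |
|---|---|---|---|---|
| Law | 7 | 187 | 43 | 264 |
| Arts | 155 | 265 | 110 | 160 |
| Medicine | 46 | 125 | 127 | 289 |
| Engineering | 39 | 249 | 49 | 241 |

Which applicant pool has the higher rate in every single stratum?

Pool A

Law: the in-state pool 7/187 = 3.7%, Pool A 43/264 = 16.3% → Pool A
Arts: the in-state pool 155/265 = 58.5%, Pool A 110/160 = 68.8% → Pool A
Medicine: the in-state pool 46/125 = 36.8%, Pool A 127/289 = 43.9% → Pool A
Engineering: the in-state pool 39/249 = 15.7%, Pool A 49/241 = 20.3% → Pool A
Pool A has the higher rate in all 4 groups.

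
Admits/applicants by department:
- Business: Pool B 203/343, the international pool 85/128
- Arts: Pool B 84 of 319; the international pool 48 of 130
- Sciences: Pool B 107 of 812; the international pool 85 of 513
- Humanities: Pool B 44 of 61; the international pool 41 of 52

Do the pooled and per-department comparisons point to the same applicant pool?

Business: Pool B 203/343 = 59.2%, the international pool 85/128 = 66.4% → the international pool
Arts: Pool B 84/319 = 26.3%, the international pool 48/130 = 36.9% → the international pool
Sciences: Pool B 107/812 = 13.2%, the international pool 85/513 = 16.6% → the international pool
Humanities: Pool B 44/61 = 72.1%, the international pool 41/52 = 78.8% → the international pool
Overall: Pool B 438/1535 = 28.5%, the international pool 259/823 = 31.5% → the international pool
The international pool wins overall and in every department group — no reversal.

Yes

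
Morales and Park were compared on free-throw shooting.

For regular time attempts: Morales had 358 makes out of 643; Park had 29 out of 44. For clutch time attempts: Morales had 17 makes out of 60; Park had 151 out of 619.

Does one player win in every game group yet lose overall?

Regular time: Morales 358/643 = 55.7%, Park 29/44 = 65.9% → Park
Clutch time: Morales 17/60 = 28.3%, Park 151/619 = 24.4% → Morales
Overall: Morales 375/703 = 53.3%, Park 180/663 = 27.1% → Morales
Neither sweeps: Morales wins 1 of 2 groups, Park wins 1. Morales wins overall but not every group — no Simpson reversal.

No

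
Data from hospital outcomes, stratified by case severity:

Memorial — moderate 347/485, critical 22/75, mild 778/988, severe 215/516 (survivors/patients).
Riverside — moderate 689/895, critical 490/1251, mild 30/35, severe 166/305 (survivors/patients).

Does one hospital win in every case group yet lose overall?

Yes

Moderate: Memorial 347/485 = 71.5%, Riverside 689/895 = 77.0% → Riverside
Critical: Memorial 22/75 = 29.3%, Riverside 490/1251 = 39.2% → Riverside
Mild: Memorial 778/988 = 78.7%, Riverside 30/35 = 85.7% → Riverside
Severe: Memorial 215/516 = 41.7%, Riverside 166/305 = 54.4% → Riverside
Overall: Memorial 1362/2064 = 66.0%, Riverside 1375/2486 = 55.3% → Memorial
Riverside wins each case group but Memorial wins overall — the comparison reverses. Riverside's patients skew toward critical, which has a lower base rate.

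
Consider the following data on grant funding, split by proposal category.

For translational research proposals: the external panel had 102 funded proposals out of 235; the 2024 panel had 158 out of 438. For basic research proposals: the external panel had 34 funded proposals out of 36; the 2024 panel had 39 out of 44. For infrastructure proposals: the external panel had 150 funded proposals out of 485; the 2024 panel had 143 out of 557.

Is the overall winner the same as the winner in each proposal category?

Yes

Translational research: the external panel 102/235 = 43.4%, the 2024 panel 158/438 = 36.1% → the external panel
Basic research: the external panel 34/36 = 94.4%, the 2024 panel 39/44 = 88.6% → the external panel
Infrastructure: the external panel 150/485 = 30.9%, the 2024 panel 143/557 = 25.7% → the external panel
Overall: the external panel 286/756 = 37.8%, the 2024 panel 340/1039 = 32.7% → the external panel
The external panel wins overall and in every proposal group — no reversal.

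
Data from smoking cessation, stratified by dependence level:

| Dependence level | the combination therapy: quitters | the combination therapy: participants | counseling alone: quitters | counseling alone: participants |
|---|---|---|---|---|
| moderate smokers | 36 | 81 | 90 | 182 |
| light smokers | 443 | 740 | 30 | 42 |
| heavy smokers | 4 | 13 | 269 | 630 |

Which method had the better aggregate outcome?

the combination therapy

Moderate smokers: the combination therapy 36/81 = 44.4%, counseling alone 90/182 = 49.5% → counseling alone
Light smokers: the combination therapy 443/740 = 59.9%, counseling alone 30/42 = 71.4% → counseling alone
Heavy smokers: the combination therapy 4/13 = 30.8%, counseling alone 269/630 = 42.7% → counseling alone
Overall: the combination therapy 483/834 = 57.9%, counseling alone 389/854 = 45.6% → the combination therapy
(Counseling alone wins every dependence group but the combination therapy wins overall — counseling alone's participants skew toward the low-rate heavy smokers group.)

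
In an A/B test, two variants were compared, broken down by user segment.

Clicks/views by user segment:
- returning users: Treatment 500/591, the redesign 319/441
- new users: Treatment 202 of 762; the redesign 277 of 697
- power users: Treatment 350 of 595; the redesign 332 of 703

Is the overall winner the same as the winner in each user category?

No

Returning users: Treatment 500/591 = 84.6%, the redesign 319/441 = 72.3% → Treatment
New users: Treatment 202/762 = 26.5%, the redesign 277/697 = 39.7% → the redesign
Power users: Treatment 350/595 = 58.8%, the redesign 332/703 = 47.2% → Treatment
Overall: Treatment 1052/1948 = 54.0%, the redesign 928/1841 = 50.4% → Treatment
Neither sweeps: Treatment wins 2 of 3 groups, the redesign wins 1. Treatment wins overall but not every group — no Simpson reversal.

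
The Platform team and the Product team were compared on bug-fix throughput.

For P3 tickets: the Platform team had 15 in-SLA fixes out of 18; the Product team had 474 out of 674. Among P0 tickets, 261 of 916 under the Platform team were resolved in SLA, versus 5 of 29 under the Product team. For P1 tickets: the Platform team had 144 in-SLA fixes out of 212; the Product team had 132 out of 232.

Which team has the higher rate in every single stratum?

P3: the Platform team 15/18 = 83.3%, the Product team 474/674 = 70.3% → the Platform team
P0: the Platform team 261/916 = 28.5%, the Product team 5/29 = 17.2% → the Platform team
P1: the Platform team 144/212 = 67.9%, the Product team 132/232 = 56.9% → the Platform team
The Platform team has the higher rate in all 3 groups.

the Platform team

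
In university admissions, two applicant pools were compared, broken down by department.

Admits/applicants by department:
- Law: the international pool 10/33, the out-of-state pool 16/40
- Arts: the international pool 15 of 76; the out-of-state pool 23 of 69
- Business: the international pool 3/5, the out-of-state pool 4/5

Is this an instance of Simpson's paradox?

No

Law: the international pool 10/33 = 30.3%, the out-of-state pool 16/40 = 40.0% → the out-of-state pool
Arts: the international pool 15/76 = 19.7%, the out-of-state pool 23/69 = 33.3% → the out-of-state pool
Business: the international pool 3/5 = 60.0%, the out-of-state pool 4/5 = 80.0% → the out-of-state pool
Overall: the international pool 28/114 = 24.6%, the out-of-state pool 43/114 = 37.7% → the out-of-state pool
The out-of-state pool wins overall and in every department group — no reversal.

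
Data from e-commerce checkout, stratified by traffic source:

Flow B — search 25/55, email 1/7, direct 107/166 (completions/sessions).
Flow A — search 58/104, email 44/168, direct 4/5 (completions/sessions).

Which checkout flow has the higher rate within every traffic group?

Flow A

Search: Flow B 25/55 = 45.5%, Flow A 58/104 = 55.8% → Flow A
Email: Flow B 1/7 = 14.3%, Flow A 44/168 = 26.2% → Flow A
Direct: Flow B 107/166 = 64.5%, Flow A 4/5 = 80.0% → Flow A
Flow A has the higher rate in all 3 groups.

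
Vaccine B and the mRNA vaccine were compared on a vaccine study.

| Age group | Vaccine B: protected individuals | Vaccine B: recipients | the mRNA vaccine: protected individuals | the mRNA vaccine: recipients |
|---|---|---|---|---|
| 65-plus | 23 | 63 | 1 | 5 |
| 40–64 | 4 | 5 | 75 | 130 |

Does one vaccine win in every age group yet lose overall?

Yes

65-plus: Vaccine B 23/63 = 36.5%, the mRNA vaccine 1/5 = 20.0% → Vaccine B
40–64: Vaccine B 4/5 = 80.0%, the mRNA vaccine 75/130 = 57.7% → Vaccine B
Overall: Vaccine B 27/68 = 39.7%, the mRNA vaccine 76/135 = 56.3% → the mRNA vaccine
Vaccine B wins each age group but the mRNA vaccine wins overall — the comparison reverses. Vaccine B's recipients skew toward 65-plus, which has a lower base rate.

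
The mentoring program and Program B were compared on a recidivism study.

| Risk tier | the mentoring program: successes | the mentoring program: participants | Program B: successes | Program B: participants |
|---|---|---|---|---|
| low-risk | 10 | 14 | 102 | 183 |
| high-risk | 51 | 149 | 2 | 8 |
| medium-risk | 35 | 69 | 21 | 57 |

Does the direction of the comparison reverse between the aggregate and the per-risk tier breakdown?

Low-risk: the mentoring program 10/14 = 71.4%, Program B 102/183 = 55.7% → the mentoring program
High-risk: the mentoring program 51/149 = 34.2%, Program B 2/8 = 25.0% → the mentoring program
Medium-risk: the mentoring program 35/69 = 50.7%, Program B 21/57 = 36.8% → the mentoring program
Overall: the mentoring program 96/232 = 41.4%, Program B 125/248 = 50.4% → Program B
The mentoring program wins each risk group but Program B wins overall — the comparison reverses. The mentoring program's participants skew toward high-risk, which has a lower base rate.

Yes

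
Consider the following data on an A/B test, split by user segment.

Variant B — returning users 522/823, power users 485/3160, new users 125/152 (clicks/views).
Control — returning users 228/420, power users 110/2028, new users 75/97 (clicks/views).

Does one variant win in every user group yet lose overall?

No

Returning users: Variant B 522/823 = 63.4%, Control 228/420 = 54.3% → Variant B
Power users: Variant B 485/3160 = 15.3%, Control 110/2028 = 5.4% → Variant B
New users: Variant B 125/152 = 82.2%, Control 75/97 = 77.3% → Variant B
Overall: Variant B 1132/4135 = 27.4%, Control 413/2545 = 16.2% → Variant B
Variant B wins overall and in every user group — no reversal.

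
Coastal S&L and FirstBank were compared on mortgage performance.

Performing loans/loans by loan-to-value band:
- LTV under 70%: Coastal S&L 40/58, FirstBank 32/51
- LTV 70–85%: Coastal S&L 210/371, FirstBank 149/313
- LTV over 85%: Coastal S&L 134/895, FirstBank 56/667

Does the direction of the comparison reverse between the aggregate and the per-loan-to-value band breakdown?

No

LTV under 70%: Coastal S&L 40/58 = 69.0%, FirstBank 32/51 = 62.7% → Coastal S&L
LTV 70–85%: Coastal S&L 210/371 = 56.6%, FirstBank 149/313 = 47.6% → Coastal S&L
LTV over 85%: Coastal S&L 134/895 = 15.0%, FirstBank 56/667 = 8.4% → Coastal S&L
Overall: Coastal S&L 384/1324 = 29.0%, FirstBank 237/1031 = 23.0% → Coastal S&L
Coastal S&L wins overall and in every loan-to-value group — no reversal.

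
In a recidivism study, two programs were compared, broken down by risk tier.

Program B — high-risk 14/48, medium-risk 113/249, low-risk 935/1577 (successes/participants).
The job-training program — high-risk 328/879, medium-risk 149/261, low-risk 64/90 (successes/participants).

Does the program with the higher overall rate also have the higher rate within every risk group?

High-risk: Program B 14/48 = 29.2%, the job-training program 328/879 = 37.3% → the job-training program
Medium-risk: Program B 113/249 = 45.4%, the job-training program 149/261 = 57.1% → the job-training program
Low-risk: Program B 935/1577 = 59.3%, the job-training program 64/90 = 71.1% → the job-training program
Overall: Program B 1062/1874 = 56.7%, the job-training program 541/1230 = 44.0% → Program B
The job-training program wins each risk group but Program B wins overall — the comparison reverses. The job-training program's participants skew toward high-risk, which has a lower base rate.

No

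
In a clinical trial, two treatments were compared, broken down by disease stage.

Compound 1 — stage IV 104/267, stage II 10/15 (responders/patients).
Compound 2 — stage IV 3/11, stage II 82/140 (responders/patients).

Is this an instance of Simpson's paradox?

Stage IV: Compound 1 104/267 = 39.0%, Compound 2 3/11 = 27.3% → Compound 1
Stage II: Compound 1 10/15 = 66.7%, Compound 2 82/140 = 58.6% → Compound 1
Overall: Compound 1 114/282 = 40.4%, Compound 2 85/151 = 56.3% → Compound 2
Compound 1 wins each disease group but Compound 2 wins overall — the comparison reverses. Compound 1's patients skew toward stage IV, which has a lower base rate.

Yes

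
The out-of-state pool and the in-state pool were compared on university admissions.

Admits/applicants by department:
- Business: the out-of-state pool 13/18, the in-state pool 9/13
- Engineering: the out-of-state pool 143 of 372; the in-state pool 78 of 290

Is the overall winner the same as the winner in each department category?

Business: the out-of-state pool 13/18 = 72.2%, the in-state pool 9/13 = 69.2% → the out-of-state pool
Engineering: the out-of-state pool 143/372 = 38.4%, the in-state pool 78/290 = 26.9% → the out-of-state pool
Overall: the out-of-state pool 156/390 = 40.0%, the in-state pool 87/303 = 28.7% → the out-of-state pool
The out-of-state pool wins overall and in every department group — no reversal.

Yes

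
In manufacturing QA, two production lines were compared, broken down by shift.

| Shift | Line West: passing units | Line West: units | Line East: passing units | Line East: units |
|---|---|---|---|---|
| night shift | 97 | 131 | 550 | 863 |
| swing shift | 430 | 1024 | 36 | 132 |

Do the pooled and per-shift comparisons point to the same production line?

No

Night shift: Line West 97/131 = 74.0%, Line East 550/863 = 63.7% → Line West
Swing shift: Line West 430/1024 = 42.0%, Line East 36/132 = 27.3% → Line West
Overall: Line West 527/1155 = 45.6%, Line East 586/995 = 58.9% → Line East
Line West wins each shift group but Line East wins overall — the comparison reverses. Line West's units skew toward swing shift, which has a lower base rate.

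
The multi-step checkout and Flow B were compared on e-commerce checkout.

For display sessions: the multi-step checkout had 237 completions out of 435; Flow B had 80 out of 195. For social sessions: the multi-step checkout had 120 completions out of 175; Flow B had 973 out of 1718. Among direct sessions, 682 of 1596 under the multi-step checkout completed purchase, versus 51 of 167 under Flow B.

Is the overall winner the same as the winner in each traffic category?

No

Display: the multi-step checkout 237/435 = 54.5%, Flow B 80/195 = 41.0% → the multi-step checkout
Social: the multi-step checkout 120/175 = 68.6%, Flow B 973/1718 = 56.6% → the multi-step checkout
Direct: the multi-step checkout 682/1596 = 42.7%, Flow B 51/167 = 30.5% → the multi-step checkout
Overall: the multi-step checkout 1039/2206 = 47.1%, Flow B 1104/2080 = 53.1% → Flow B
The multi-step checkout wins each traffic group but Flow B wins overall — the comparison reverses. The multi-step checkout's sessions skew toward direct, which has a lower base rate.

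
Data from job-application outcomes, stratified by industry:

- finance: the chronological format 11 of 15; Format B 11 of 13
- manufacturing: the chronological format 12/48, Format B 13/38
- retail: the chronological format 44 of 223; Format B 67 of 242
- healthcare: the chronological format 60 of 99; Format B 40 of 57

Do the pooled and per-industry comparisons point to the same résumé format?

Yes

Finance: the chronological format 11/15 = 73.3%, Format B 11/13 = 84.6% → Format B
Manufacturing: the chronological format 12/48 = 25.0%, Format B 13/38 = 34.2% → Format B
Retail: the chronological format 44/223 = 19.7%, Format B 67/242 = 27.7% → Format B
Healthcare: the chronological format 60/99 = 60.6%, Format B 40/57 = 70.2% → Format B
Overall: the chronological format 127/385 = 33.0%, Format B 131/350 = 37.4% → Format B
Format B wins overall and in every industry group — no reversal.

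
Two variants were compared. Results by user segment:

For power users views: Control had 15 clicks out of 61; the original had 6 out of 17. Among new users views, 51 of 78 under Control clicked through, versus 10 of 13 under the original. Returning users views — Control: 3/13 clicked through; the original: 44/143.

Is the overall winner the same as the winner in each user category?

Power users: Control 15/61 = 24.6%, the original 6/17 = 35.3% → the original
New users: Control 51/78 = 65.4%, the original 10/13 = 76.9% → the original
Returning users: Control 3/13 = 23.1%, the original 44/143 = 30.8% → the original
Overall: Control 69/152 = 45.4%, the original 60/173 = 34.7% → Control
The original wins each user group but Control wins overall — the comparison reverses. The original's views skew toward returning users, which has a lower base rate.

No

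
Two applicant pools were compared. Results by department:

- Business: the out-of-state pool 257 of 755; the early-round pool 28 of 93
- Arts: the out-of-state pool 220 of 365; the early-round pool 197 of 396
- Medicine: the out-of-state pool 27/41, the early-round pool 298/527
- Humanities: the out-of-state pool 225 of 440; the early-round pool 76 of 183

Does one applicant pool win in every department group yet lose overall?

Business: the out-of-state pool 257/755 = 34.0%, the early-round pool 28/93 = 30.1% → the out-of-state pool
Arts: the out-of-state pool 220/365 = 60.3%, the early-round pool 197/396 = 49.7% → the out-of-state pool
Medicine: the out-of-state pool 27/41 = 65.9%, the early-round pool 298/527 = 56.5% → the out-of-state pool
Humanities: the out-of-state pool 225/440 = 51.1%, the early-round pool 76/183 = 41.5% → the out-of-state pool
Overall: the out-of-state pool 729/1601 = 45.5%, the early-round pool 599/1199 = 50.0% → the early-round pool
The out-of-state pool wins each department group but the early-round pool wins overall — the comparison reverses. The out-of-state pool's applicants skew toward Business, which has a lower base rate.

Yes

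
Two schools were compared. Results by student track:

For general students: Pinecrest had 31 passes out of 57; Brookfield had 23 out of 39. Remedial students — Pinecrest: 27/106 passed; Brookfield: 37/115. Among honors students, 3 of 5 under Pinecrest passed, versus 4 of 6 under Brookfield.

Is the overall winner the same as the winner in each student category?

Yes

General: Pinecrest 31/57 = 54.4%, Brookfield 23/39 = 59.0% → Brookfield
Remedial: Pinecrest 27/106 = 25.5%, Brookfield 37/115 = 32.2% → Brookfield
Honors: Pinecrest 3/5 = 60.0%, Brookfield 4/6 = 66.7% → Brookfield
Overall: Pinecrest 61/168 = 36.3%, Brookfield 64/160 = 40.0% → Brookfield
Brookfield wins overall and in every student group — no reversal.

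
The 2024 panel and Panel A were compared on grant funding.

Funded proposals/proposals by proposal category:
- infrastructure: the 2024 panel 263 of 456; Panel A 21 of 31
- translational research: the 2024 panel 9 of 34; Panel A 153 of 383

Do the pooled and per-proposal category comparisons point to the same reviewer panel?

No

Infrastructure: the 2024 panel 263/456 = 57.7%, Panel A 21/31 = 67.7% → Panel A
Translational research: the 2024 panel 9/34 = 26.5%, Panel A 153/383 = 39.9% → Panel A
Overall: the 2024 panel 272/490 = 55.5%, Panel A 174/414 = 42.0% → the 2024 panel
Panel A wins each proposal group but the 2024 panel wins overall — the comparison reverses. Panel A's proposals skew toward translational research, which has a lower base rate.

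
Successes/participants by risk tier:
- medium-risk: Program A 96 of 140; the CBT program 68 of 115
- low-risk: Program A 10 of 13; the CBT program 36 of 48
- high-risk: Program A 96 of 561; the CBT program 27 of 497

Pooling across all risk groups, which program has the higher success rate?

Program A

Medium-risk: Program A 96/140 = 68.6%, the CBT program 68/115 = 59.1% → Program A
Low-risk: Program A 10/13 = 76.9%, the CBT program 36/48 = 75.0% → Program A
High-risk: Program A 96/561 = 17.1%, the CBT program 27/497 = 5.4% → Program A
Overall: Program A 202/714 = 28.3%, the CBT program 131/660 = 19.8% → Program A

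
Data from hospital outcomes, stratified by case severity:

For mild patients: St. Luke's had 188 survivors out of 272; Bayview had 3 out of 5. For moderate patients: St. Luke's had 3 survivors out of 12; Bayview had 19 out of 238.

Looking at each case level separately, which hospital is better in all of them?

St. Luke's

Mild: St. Luke's 188/272 = 69.1%, Bayview 3/5 = 60.0% → St. Luke's
Moderate: St. Luke's 3/12 = 25.0%, Bayview 19/238 = 8.0% → St. Luke's
St. Luke's has the higher rate in both groups.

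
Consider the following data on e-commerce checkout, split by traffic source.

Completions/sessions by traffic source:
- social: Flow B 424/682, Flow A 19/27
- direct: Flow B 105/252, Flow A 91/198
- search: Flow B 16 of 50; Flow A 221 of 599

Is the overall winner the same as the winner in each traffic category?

Social: Flow B 424/682 = 62.2%, Flow A 19/27 = 70.4% → Flow A
Direct: Flow B 105/252 = 41.7%, Flow A 91/198 = 46.0% → Flow A
Search: Flow B 16/50 = 32.0%, Flow A 221/599 = 36.9% → Flow A
Overall: Flow B 545/984 = 55.4%, Flow A 331/824 = 40.2% → Flow B
Flow A wins each traffic group but Flow B wins overall — the comparison reverses. Flow A's sessions skew toward search, which has a lower base rate.

No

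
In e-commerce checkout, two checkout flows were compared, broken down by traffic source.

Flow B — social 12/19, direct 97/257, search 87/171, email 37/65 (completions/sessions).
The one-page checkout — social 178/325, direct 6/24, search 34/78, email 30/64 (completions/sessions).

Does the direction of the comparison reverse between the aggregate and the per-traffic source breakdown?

Social: Flow B 12/19 = 63.2%, the one-page checkout 178/325 = 54.8% → Flow B
Direct: Flow B 97/257 = 37.7%, the one-page checkout 6/24 = 25.0% → Flow B
Search: Flow B 87/171 = 50.9%, the one-page checkout 34/78 = 43.6% → Flow B
Email: Flow B 37/65 = 56.9%, the one-page checkout 30/64 = 46.9% → Flow B
Overall: Flow B 233/512 = 45.5%, the one-page checkout 248/491 = 50.5% → the one-page checkout
Flow B wins each traffic group but the one-page checkout wins overall — the comparison reverses. Flow B's sessions skew toward direct, which has a lower base rate.

Yes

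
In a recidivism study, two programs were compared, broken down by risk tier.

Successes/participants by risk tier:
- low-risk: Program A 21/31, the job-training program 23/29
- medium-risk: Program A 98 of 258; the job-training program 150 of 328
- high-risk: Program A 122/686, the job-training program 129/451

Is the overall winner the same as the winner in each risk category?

Yes

Low-risk: Program A 21/31 = 67.7%, the job-training program 23/29 = 79.3% → the job-training program
Medium-risk: Program A 98/258 = 38.0%, the job-training program 150/328 = 45.7% → the job-training program
High-risk: Program A 122/686 = 17.8%, the job-training program 129/451 = 28.6% → the job-training program
Overall: Program A 241/975 = 24.7%, the job-training program 302/808 = 37.4% → the job-training program
The job-training program wins overall and in every risk group — no reversal.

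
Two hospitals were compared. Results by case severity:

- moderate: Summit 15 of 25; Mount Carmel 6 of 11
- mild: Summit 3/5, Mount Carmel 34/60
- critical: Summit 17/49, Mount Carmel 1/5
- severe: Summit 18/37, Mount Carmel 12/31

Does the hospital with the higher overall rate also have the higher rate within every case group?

Moderate: Summit 15/25 = 60.0%, Mount Carmel 6/11 = 54.5% → Summit
Mild: Summit 3/5 = 60.0%, Mount Carmel 34/60 = 56.7% → Summit
Critical: Summit 17/49 = 34.7%, Mount Carmel 1/5 = 20.0% → Summit
Severe: Summit 18/37 = 48.6%, Mount Carmel 12/31 = 38.7% → Summit
Overall: Summit 53/116 = 45.7%, Mount Carmel 53/107 = 49.5% → Mount Carmel
Summit wins each case group but Mount Carmel wins overall — the comparison reverses. Summit's patients skew toward critical, which has a lower base rate.

No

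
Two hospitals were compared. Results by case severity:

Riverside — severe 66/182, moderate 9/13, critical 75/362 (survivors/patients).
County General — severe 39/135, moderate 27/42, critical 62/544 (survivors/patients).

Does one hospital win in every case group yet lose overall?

No

Severe: Riverside 66/182 = 36.3%, County General 39/135 = 28.9% → Riverside
Moderate: Riverside 9/13 = 69.2%, County General 27/42 = 64.3% → Riverside
Critical: Riverside 75/362 = 20.7%, County General 62/544 = 11.4% → Riverside
Overall: Riverside 150/557 = 26.9%, County General 128/721 = 17.8% → Riverside
Riverside wins overall and in every case group — no reversal.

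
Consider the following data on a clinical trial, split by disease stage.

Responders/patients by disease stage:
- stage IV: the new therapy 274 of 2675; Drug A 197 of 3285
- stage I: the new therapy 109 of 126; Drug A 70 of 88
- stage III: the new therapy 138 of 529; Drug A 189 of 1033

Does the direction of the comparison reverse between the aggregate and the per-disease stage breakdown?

Stage IV: the new therapy 274/2675 = 10.2%, Drug A 197/3285 = 6.0% → the new therapy
Stage I: the new therapy 109/126 = 86.5%, Drug A 70/88 = 79.5% → the new therapy
Stage III: the new therapy 138/529 = 26.1%, Drug A 189/1033 = 18.3% → the new therapy
Overall: the new therapy 521/3330 = 15.6%, Drug A 456/4406 = 10.3% → the new therapy
The new therapy wins overall and in every disease group — no reversal.

No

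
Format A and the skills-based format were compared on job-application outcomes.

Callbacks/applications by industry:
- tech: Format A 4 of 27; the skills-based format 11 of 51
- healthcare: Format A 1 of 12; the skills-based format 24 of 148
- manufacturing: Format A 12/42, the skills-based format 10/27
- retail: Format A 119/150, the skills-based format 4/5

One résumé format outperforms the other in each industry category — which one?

the skills-based format

Tech: Format A 4/27 = 14.8%, the skills-based format 11/51 = 21.6% → the skills-based format
Healthcare: Format A 1/12 = 8.3%, the skills-based format 24/148 = 16.2% → the skills-based format
Manufacturing: Format A 12/42 = 28.6%, the skills-based format 10/27 = 37.0% → the skills-based format
Retail: Format A 119/150 = 79.3%, the skills-based format 4/5 = 80.0% → the skills-based format
The skills-based format has the higher rate in all 4 groups.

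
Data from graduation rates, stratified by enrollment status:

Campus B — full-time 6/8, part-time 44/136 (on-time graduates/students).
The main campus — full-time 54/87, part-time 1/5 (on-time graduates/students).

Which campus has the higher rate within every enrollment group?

Campus B

Full-time: Campus B 6/8 = 75.0%, the main campus 54/87 = 62.1% → Campus B
Part-time: Campus B 44/136 = 32.4%, the main campus 1/5 = 20.0% → Campus B
Campus B has the higher rate in both groups.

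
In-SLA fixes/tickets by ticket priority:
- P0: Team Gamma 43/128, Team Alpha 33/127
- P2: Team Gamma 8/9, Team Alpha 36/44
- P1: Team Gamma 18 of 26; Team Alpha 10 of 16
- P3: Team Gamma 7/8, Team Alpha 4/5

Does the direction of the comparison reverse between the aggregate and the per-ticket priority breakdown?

No

P0: Team Gamma 43/128 = 33.6%, Team Alpha 33/127 = 26.0% → Team Gamma
P2: Team Gamma 8/9 = 88.9%, Team Alpha 36/44 = 81.8% → Team Gamma
P1: Team Gamma 18/26 = 69.2%, Team Alpha 10/16 = 62.5% → Team Gamma
P3: Team Gamma 7/8 = 87.5%, Team Alpha 4/5 = 80.0% → Team Gamma
Overall: Team Gamma 76/171 = 44.4%, Team Alpha 83/192 = 43.2% → Team Gamma
Team Gamma wins overall and in every ticket group — no reversal.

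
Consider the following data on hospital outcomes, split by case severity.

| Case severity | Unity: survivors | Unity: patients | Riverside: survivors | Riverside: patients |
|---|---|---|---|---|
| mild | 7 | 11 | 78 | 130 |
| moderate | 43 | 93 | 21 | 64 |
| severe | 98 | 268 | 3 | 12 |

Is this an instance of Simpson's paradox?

Yes

Mild: Unity 7/11 = 63.6%, Riverside 78/130 = 60.0% → Unity
Moderate: Unity 43/93 = 46.2%, Riverside 21/64 = 32.8% → Unity
Severe: Unity 98/268 = 36.6%, Riverside 3/12 = 25.0% → Unity
Overall: Unity 148/372 = 39.8%, Riverside 102/206 = 49.5% → Riverside
Unity wins each case group but Riverside wins overall — the comparison reverses. Unity's patients skew toward severe, which has a lower base rate.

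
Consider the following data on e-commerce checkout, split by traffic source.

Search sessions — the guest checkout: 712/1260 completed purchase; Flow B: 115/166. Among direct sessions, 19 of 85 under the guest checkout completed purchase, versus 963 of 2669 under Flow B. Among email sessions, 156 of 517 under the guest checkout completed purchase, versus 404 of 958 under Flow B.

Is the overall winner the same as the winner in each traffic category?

Search: the guest checkout 712/1260 = 56.5%, Flow B 115/166 = 69.3% → Flow B
Direct: the guest checkout 19/85 = 22.4%, Flow B 963/2669 = 36.1% → Flow B
Email: the guest checkout 156/517 = 30.2%, Flow B 404/958 = 42.2% → Flow B
Overall: the guest checkout 887/1862 = 47.6%, Flow B 1482/3793 = 39.1% → the guest checkout
Flow B wins each traffic group but the guest checkout wins overall — the comparison reverses. Flow B's sessions skew toward direct, which has a lower base rate.

No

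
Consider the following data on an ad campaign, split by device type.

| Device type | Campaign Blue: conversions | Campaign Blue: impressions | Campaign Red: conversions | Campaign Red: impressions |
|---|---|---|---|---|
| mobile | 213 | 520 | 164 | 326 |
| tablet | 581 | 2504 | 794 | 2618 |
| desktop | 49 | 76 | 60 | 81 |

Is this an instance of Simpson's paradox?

No

Mobile: Campaign Blue 213/520 = 41.0%, Campaign Red 164/326 = 50.3% → Campaign Red
Tablet: Campaign Blue 581/2504 = 23.2%, Campaign Red 794/2618 = 30.3% → Campaign Red
Desktop: Campaign Blue 49/76 = 64.5%, Campaign Red 60/81 = 74.1% → Campaign Red
Overall: Campaign Blue 843/3100 = 27.2%, Campaign Red 1018/3025 = 33.7% → Campaign Red
Campaign Red wins overall and in every device group — no reversal.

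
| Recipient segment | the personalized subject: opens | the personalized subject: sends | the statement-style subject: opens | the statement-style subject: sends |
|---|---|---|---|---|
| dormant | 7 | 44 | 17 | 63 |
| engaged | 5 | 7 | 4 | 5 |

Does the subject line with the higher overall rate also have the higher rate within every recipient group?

Yes

Dormant: the personalized subject 7/44 = 15.9%, the statement-style subject 17/63 = 27.0% → the statement-style subject
Engaged: the personalized subject 5/7 = 71.4%, the statement-style subject 4/5 = 80.0% → the statement-style subject
Overall: the personalized subject 12/51 = 23.5%, the statement-style subject 21/68 = 30.9% → the statement-style subject
The statement-style subject wins overall and in every recipient group — no reversal.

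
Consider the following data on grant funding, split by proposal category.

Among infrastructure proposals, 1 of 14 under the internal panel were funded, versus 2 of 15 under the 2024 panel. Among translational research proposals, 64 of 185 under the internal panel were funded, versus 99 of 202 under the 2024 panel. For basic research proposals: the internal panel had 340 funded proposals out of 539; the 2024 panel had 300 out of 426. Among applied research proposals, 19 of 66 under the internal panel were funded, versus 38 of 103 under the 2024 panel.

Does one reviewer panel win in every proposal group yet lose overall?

No

Infrastructure: the internal panel 1/14 = 7.1%, the 2024 panel 2/15 = 13.3% → the 2024 panel
Translational research: the internal panel 64/185 = 34.6%, the 2024 panel 99/202 = 49.0% → the 2024 panel
Basic research: the internal panel 340/539 = 63.1%, the 2024 panel 300/426 = 70.4% → the 2024 panel
Applied research: the internal panel 19/66 = 28.8%, the 2024 panel 38/103 = 36.9% → the 2024 panel
Overall: the internal panel 424/804 = 52.7%, the 2024 panel 439/746 = 58.8% → the 2024 panel
The 2024 panel wins overall and in every proposal group — no reversal.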